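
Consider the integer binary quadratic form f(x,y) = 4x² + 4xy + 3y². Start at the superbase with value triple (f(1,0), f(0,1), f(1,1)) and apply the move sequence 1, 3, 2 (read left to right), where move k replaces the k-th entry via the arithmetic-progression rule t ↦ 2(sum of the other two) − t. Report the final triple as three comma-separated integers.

start (4,3,11) = (f(1,0),f(0,1),f(1,1))
replace slot 1: 2·(3+11) − 4 = 24 → (24,3,11)
replace slot 3: 2·(24+3) − 11 = 43 → (24,3,43)
replace slot 2: 2·(24+43) − 3 = 131 → (24,131,43)

24,131,43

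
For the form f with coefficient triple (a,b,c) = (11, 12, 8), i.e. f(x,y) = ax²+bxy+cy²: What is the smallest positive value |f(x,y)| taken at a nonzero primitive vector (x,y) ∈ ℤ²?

translate: b→-10 (≡12 mod 22), so (11,12,8)→(11,-10,7)
flip: (11,-10,7)→(7,10,11)
translate: b→-4 (≡10 mod 14), so (7,10,11)→(7,-4,8)
reduced (well bottom): (7,-4,8) with a≤c, −a<b≤a
well minimum = a = 7

7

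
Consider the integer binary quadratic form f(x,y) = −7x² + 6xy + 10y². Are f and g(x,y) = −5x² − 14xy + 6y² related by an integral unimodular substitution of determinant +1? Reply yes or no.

D₁ = 316, D₂ = 316
river cycle of f (length 6): (10, 14, -3), (-3, 16, 5), (5, 14, -6), (-6, 10, 9), (9, 8, -7), (-7, 6, 10)
river cycle of g (length 6): (6, 14, -5), (-5, 16, 3), (3, 14, -10), (-10, 6, 7), (7, 8, -9), (-9, 10, 6)
cycles differ ⇒ inequivalent

no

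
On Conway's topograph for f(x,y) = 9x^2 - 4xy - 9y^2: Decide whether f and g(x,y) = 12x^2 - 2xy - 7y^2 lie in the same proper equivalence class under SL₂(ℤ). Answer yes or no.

D₁ = 340, D₂ = 340
river cycle of f (length 10): (-9, 4, 9), (9, 14, -4), (-4, 18, 1), (1, 18, -4), (-4, 14, 9), (9, 4, -9), (-9, 14, 4), (4, 18, -1), (-1, 18, 4), (4, 14, -9)
river cycle of g (length 14): (-7, 16, 3), (3, 14, -12), (-12, 10, 5), (5, 10, -12), (-12, 14, 3), (3, 16, -7), (-7, 12, 7), (7, 16, -3), (-3, 14, 12), (12, 10, -5), … (4 more)
cycles differ ⇒ inequivalent

no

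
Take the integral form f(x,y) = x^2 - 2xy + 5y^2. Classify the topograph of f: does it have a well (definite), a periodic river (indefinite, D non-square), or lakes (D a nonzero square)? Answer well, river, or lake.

D = b²−4ac = (-2)² − 4·1·5 = -16
D < 0 ⇒ definite ⇒ every region one sign ⇒ single well

well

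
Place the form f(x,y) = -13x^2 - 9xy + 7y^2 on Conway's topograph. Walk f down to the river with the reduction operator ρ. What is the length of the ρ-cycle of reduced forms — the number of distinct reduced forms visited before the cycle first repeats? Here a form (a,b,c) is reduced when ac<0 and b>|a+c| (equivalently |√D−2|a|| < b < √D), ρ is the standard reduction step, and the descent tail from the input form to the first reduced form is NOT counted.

D = 445, ⌊√D⌋ = 21
descent: ρ → (7,9,-13)  [lands on river]
river: ρ → (-13,17,3)
river: ρ → (3,19,-7)
river: ρ → (-7,9,13)
river: ρ → (13,17,-3)
river: ρ → (-3,19,7)
ρ-cycle length = 6 (tail of 1 descent step not counted)

6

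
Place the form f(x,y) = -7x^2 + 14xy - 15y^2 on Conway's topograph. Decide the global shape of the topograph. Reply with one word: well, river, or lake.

D = b²−4ac = 14² − 4·(-7)·(-15) = -224
D < 0 ⇒ definite ⇒ every region one sign ⇒ single well

well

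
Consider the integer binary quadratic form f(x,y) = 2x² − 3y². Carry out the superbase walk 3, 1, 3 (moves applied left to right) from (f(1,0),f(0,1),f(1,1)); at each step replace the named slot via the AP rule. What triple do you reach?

start (2,-3,-1) = (f(1,0),f(0,1),f(1,1))
replace slot 3: 2·(2+(-3)) − (-1) = -1 → (2,-3,-1)
replace slot 1: 2·((-3)+(-1)) − 2 = -10 → (-10,-3,-1)
replace slot 3: 2·((-10)+(-3)) − (-1) = -25 → (-10,-3,-25)

-10,-3,-25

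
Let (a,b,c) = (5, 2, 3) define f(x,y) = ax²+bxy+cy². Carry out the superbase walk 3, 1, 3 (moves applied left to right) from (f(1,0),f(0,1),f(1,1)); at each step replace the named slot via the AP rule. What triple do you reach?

start (5,3,10) = (f(1,0),f(0,1),f(1,1))
replace slot 3: 2·(5+3) − 10 = 6 → (5,3,6)
replace slot 1: 2·(3+6) − 5 = 13 → (13,3,6)
replace slot 3: 2·(13+3) − 6 = 26 → (13,3,26)

13,3,26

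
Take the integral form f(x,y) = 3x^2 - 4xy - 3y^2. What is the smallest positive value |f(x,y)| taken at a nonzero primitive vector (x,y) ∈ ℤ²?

descent: ρ → (-3,4,3)  [lands on river]
river: ρ → (3,2,-4)
river: ρ → (-4,6,1)
river: ρ → (1,6,-4)
river: ρ → (-4,2,3)
river: ρ → (3,4,-3)
river: ρ → (-3,2,4)
river: ρ → (4,6,-1)
river: ρ → (-1,6,4)
river: ρ → (4,2,-3)
closes: descent 1, river 10
min |a| on river = 1

1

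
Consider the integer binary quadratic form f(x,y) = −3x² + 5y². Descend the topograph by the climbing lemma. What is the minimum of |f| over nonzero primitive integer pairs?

descent: ρ → (5,0,-3)
descent: ρ → (-3,6,2)  [lands on river]
river: ρ → (2,6,-3)
closes: descent 2, river 2
min |a| on river = 2

2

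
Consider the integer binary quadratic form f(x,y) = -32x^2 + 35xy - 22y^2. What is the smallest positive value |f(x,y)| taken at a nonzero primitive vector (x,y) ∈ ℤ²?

translate: b→29 (≡-35 mod 64), so (32,-35,22)→(32,29,19)
flip: (32,29,19)→(19,-29,32)
translate: b→9 (≡-29 mod 38), so (19,-29,32)→(19,9,22)
reduced (well bottom): (19,9,22) with a≤c, −a<b≤a
well minimum |f| = |-19| = 19 (negative-definite)

19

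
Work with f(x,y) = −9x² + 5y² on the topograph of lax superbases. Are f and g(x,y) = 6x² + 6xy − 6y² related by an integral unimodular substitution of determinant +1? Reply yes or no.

D₁ = 180, D₂ = 180
river cycle of f (length 6): (5, 10, -4), (-4, 6, 9), (9, 12, -1), (-1, 12, 9), (9, 6, -4), (-4, 10, 5)
river cycle of g (length 2): (-6, 6, 6), (6, 6, -6)
cycles differ ⇒ inequivalent

no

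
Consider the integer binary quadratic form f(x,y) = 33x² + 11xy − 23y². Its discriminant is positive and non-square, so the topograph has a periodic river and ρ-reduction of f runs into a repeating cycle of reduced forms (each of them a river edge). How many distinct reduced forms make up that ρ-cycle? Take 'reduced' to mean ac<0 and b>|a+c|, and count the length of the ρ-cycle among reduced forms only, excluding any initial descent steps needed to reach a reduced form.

D = 3157, ⌊√D⌋ = 56
river: ρ → (-23,35,21)
river: ρ → (21,49,-9)
river: ρ → (-9,41,41)
river: ρ → (41,41,-9)
river: ρ → (-9,49,21)
river: ρ → (21,35,-23)
river: ρ → (-23,11,33)
river: ρ → (33,55,-1)
river: ρ → (-1,55,33)
river: ρ → (33,11,-23)
ρ-cycle length = 10 (tail of 0 descent steps not counted)

10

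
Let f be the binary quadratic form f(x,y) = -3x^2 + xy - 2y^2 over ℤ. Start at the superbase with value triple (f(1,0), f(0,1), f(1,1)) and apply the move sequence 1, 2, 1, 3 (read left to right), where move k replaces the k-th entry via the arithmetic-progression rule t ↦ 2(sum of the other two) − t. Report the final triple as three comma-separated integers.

start (-3,-2,-4) = (f(1,0),f(0,1),f(1,1))
replace slot 1: 2·((-2)+(-4)) − (-3) = -9 → (-9,-2,-4)
replace slot 2: 2·((-9)+(-4)) − (-2) = -24 → (-9,-24,-4)
replace slot 1: 2·((-24)+(-4)) − (-9) = -47 → (-47,-24,-4)
replace slot 3: 2·((-47)+(-24)) − (-4) = -138 → (-47,-24,-138)

-47,-24,-138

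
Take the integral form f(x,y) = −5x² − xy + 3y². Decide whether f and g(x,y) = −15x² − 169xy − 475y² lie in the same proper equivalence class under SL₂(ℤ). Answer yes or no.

D₁ = 61, D₂ = 61
river cycle of f (length 6): (3, 7, -1), (-1, 7, 3), (3, 5, -3), (-3, 7, 1), (1, 7, -3), (-3, 5, 3)
river cycle of g (length 6): (-1, 7, 3), (3, 5, -3), (-3, 7, 1), (1, 7, -3), (-3, 5, 3), (3, 7, -1)
cycles coincide ⇒ equivalent

yes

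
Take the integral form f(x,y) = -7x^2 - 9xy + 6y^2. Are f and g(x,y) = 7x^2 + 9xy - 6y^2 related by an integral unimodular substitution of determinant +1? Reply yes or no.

D₁ = 249, D₂ = 249
river cycle of f (length 16): (6, 9, -7), (-7, 5, 8), (8, 11, -4), (-4, 13, 5), (5, 7, -10), (-10, 13, 2), (2, 15, -3), (-3, 15, 2), (2, 13, -10), (-10, 7, 5), … (6 more)
river cycle of g (length 16): (-6, 15, 1), (1, 15, -6), (-6, 9, 7), (7, 5, -8), (-8, 11, 4), (4, 13, -5), (-5, 7, 10), (10, 13, -2), (-2, 15, 3), (3, 15, -2), … (6 more)
cycles differ ⇒ inequivalent

no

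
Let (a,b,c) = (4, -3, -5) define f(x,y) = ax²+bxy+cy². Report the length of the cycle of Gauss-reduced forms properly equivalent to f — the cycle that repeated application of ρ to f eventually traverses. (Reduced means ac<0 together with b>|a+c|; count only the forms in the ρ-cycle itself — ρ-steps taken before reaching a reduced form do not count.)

D = 89, ⌊√D⌋ = 9
descent: ρ → (-5,3,4)  [lands on river]
river: ρ → (4,5,-4)
river: ρ → (-4,3,5)
river: ρ → (5,7,-2)
river: ρ → (-2,9,1)
river: ρ → (1,9,-2)
river: ρ → (-2,7,5)
river: ρ → (5,3,-4)
river: ρ → (-4,5,4)
river: ρ → (4,3,-5)
river: ρ → (-5,7,2)
river: ρ → (2,9,-1)
river: ρ → (-1,9,2)
river: ρ → (2,7,-5)
ρ-cycle length = 14 (tail of 1 descent step not counted)

14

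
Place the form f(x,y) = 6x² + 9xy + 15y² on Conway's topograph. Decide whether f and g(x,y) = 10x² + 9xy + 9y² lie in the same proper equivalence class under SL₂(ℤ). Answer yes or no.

D₁ = -279, D₂ = -279
f: translate: b→-3 (≡9 mod 12), so (6,9,15)→(6,-3,12)
f: reduced (well bottom): (6,-3,12) with a≤c, −a<b≤a
g: flip: (10,9,9)→(9,-9,10)
g: translate: b→9 (≡-9 mod 18), so (9,-9,10)→(9,9,10)
g: reduced (well bottom): (9,9,10) with a≤c, −a<b≤a
reduced forms (6, -3, 12) vs (9, 9, 10) ⇒ inequivalent

no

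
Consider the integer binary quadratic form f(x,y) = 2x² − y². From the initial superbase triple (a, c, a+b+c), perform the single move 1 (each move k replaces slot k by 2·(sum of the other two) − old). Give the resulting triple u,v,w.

start (2,-1,1) = (f(1,0),f(0,1),f(1,1))
replace slot 1: 2·((-1)+1) − 2 = -2 → (-2,-1,1)

-2,-1,1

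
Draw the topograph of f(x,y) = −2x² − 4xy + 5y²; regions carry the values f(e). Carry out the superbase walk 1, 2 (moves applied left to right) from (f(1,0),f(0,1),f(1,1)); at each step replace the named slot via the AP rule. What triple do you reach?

start (-2,5,-1) = (f(1,0),f(0,1),f(1,1))
replace slot 1: 2·(5+(-1)) − (-2) = 10 → (10,5,-1)
replace slot 2: 2·(10+(-1)) − 5 = 13 → (10,13,-1)

10,13,-1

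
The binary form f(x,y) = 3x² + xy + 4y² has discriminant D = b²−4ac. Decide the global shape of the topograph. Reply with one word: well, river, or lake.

D = b²−4ac = 1² − 4·3·4 = -47
D < 0 ⇒ definite ⇒ every region one sign ⇒ single well

well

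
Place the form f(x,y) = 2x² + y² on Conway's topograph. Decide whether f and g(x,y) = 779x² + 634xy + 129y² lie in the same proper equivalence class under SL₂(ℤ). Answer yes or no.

D₁ = -8, D₂ = -8
f: flip: (2,0,1)→(1,0,2)
f: reduced (well bottom): (1,0,2) with a≤c, −a<b≤a
g: flip: (779,634,129)→(129,-634,779)
g: translate: b→-118 (≡-634 mod 258), so (129,-634,779)→(129,-118,27)
g: flip: (129,-118,27)→(27,118,129)
g: translate: b→10 (≡118 mod 54), so (27,118,129)→(27,10,1)
g: flip: (27,10,1)→(1,-10,27)
g: translate: b→0 (≡-10 mod 2), so (1,-10,27)→(1,0,2)
g: reduced (well bottom): (1,0,2) with a≤c, −a<b≤a
reduced forms (1, 0, 2) vs (1, 0, 2) ⇒ equivalent

yes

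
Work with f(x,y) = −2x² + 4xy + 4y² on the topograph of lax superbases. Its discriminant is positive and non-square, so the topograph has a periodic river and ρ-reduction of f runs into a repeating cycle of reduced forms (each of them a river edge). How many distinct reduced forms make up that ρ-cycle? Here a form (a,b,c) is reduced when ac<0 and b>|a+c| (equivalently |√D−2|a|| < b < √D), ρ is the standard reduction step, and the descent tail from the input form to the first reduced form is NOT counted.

D = 48, ⌊√D⌋ = 6
river: ρ → (4,4,-2)
river: ρ → (-2,4,4)
ρ-cycle length = 2 (tail of 0 descent steps not counted)

2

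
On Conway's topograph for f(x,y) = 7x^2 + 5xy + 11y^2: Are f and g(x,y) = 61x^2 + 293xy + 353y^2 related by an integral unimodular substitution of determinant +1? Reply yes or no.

D₁ = -283, D₂ = -283
f: reduced (well bottom): (7,5,11) with a≤c, −a<b≤a
g: translate: b→49 (≡293 mod 122), so (61,293,353)→(61,49,11)
g: flip: (61,49,11)→(11,-49,61)
g: translate: b→-5 (≡-49 mod 22), so (11,-49,61)→(11,-5,7)
g: flip: (11,-5,7)→(7,5,11)
g: reduced (well bottom): (7,5,11) with a≤c, −a<b≤a
reduced forms (7, 5, 11) vs (7, 5, 11) ⇒ equivalent

yes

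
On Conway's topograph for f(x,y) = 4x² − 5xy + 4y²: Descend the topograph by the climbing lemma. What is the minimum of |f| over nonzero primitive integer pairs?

translate: b→3 (≡-5 mod 8), so (4,-5,4)→(4,3,3)
flip: (4,3,3)→(3,-3,4)
translate: b→3 (≡-3 mod 6), so (3,-3,4)→(3,3,4)
reduced (well bottom): (3,3,4) with a≤c, −a<b≤a
well minimum = a = 3

3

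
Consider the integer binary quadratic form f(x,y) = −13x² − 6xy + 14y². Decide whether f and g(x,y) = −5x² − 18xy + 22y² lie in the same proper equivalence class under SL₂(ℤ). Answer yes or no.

D₁ = 764, D₂ = 764
river cycle of f (length 16): (14, 6, -13), (-13, 20, 7), (7, 22, -10), (-10, 18, 11), (11, 26, -2), (-2, 26, 11), (11, 18, -10), (-10, 22, 7), (7, 20, -13), (-13, 6, 14), … (6 more)
river cycle of g (length 16): (22, 18, -5), (-5, 22, 14), (14, 6, -13), (-13, 20, 7), (7, 22, -10), (-10, 18, 11), (11, 26, -2), (-2, 26, 11), (11, 18, -10), (-10, 22, 7), … (6 more)
cycles coincide ⇒ equivalent

yes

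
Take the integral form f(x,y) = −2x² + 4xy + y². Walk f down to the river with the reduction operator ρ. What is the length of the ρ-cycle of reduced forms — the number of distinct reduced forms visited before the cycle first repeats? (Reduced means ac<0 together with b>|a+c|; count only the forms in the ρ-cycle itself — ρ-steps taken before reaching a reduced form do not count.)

D = 24, ⌊√D⌋ = 4
river: ρ → (1,4,-2)
river: ρ → (-2,4,1)
ρ-cycle length = 2 (tail of 0 descent steps not counted)

2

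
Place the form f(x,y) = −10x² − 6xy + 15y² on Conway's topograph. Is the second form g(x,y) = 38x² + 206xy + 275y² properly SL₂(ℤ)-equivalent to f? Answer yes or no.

D₁ = 636, D₂ = 636
river cycle of f (length 10): (15, 6, -10), (-10, 14, 11), (11, 8, -13), (-13, 18, 6), (6, 18, -13), (-13, 8, 11), (11, 14, -10), (-10, 6, 15), (15, 24, -1), (-1, 24, 15)
river cycle of g (length 10): (-1, 24, 15), (15, 6, -10), (-10, 14, 11), (11, 8, -13), (-13, 18, 6), (6, 18, -13), (-13, 8, 11), (11, 14, -10), (-10, 6, 15), (15, 24, -1)
cycles coincide ⇒ equivalent

yes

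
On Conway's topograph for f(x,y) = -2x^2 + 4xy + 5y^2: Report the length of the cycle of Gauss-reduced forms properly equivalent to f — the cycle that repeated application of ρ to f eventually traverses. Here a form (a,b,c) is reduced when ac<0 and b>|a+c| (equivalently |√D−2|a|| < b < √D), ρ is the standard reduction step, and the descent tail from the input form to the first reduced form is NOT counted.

D = 56, ⌊√D⌋ = 7
river: ρ → (5,6,-1)
river: ρ → (-1,6,5)
river: ρ → (5,4,-2)
river: ρ → (-2,4,5)
ρ-cycle length = 4 (tail of 0 descent steps not counted)

4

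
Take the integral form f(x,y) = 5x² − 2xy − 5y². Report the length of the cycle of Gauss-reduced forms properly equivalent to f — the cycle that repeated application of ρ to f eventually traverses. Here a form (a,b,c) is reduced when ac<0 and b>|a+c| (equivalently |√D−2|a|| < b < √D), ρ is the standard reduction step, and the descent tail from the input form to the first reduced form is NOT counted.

D = 104, ⌊√D⌋ = 10
descent: ρ → (-5,2,5)  [lands on river]
river: ρ → (5,8,-2)
river: ρ → (-2,8,5)
river: ρ → (5,2,-5)
river: ρ → (-5,8,2)
river: ρ → (2,8,-5)
ρ-cycle length = 6 (tail of 1 descent step not counted)

6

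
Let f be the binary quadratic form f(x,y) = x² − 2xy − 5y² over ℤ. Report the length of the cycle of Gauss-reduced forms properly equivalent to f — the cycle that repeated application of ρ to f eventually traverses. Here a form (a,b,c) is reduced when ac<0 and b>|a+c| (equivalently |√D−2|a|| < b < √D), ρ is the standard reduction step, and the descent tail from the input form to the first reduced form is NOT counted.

D = 24, ⌊√D⌋ = 4
descent: ρ → (-5,2,1)
descent: ρ → (1,4,-2)  [lands on river]
river: ρ → (-2,4,1)
ρ-cycle length = 2 (tail of 2 descent steps not counted)

2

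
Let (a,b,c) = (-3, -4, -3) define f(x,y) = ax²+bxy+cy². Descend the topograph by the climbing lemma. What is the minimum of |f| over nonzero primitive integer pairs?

translate: b→-2 (≡4 mod 6), so (3,4,3)→(3,-2,2)
flip: (3,-2,2)→(2,2,3)
reduced (well bottom): (2,2,3) with a≤c, −a<b≤a
well minimum |f| = |-2| = 2 (negative-definite)

2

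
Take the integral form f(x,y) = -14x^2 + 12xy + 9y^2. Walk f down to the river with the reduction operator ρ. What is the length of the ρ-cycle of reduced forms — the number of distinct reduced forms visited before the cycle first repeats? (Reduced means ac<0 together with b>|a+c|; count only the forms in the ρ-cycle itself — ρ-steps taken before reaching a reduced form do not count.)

D = 648, ⌊√D⌋ = 25
river: ρ → (9,24,-2)
river: ρ → (-2,24,9)
river: ρ → (9,12,-14)
river: ρ → (-14,16,7)
river: ρ → (7,12,-18)
river: ρ → (-18,24,1)
river: ρ → (1,24,-18)
river: ρ → (-18,12,7)
river: ρ → (7,16,-14)
river: ρ → (-14,12,9)
ρ-cycle length = 10 (tail of 0 descent steps not counted)

10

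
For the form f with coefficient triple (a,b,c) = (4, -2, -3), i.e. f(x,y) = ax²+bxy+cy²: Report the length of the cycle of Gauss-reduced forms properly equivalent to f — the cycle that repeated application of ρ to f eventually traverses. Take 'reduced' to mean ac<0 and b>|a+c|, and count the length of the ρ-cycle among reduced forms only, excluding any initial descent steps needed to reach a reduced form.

D = 52, ⌊√D⌋ = 7
descent: ρ → (-3,2,4)  [lands on river]
river: ρ → (4,6,-1)
river: ρ → (-1,6,4)
river: ρ → (4,2,-3)
river: ρ → (-3,4,3)
river: ρ → (3,2,-4)
river: ρ → (-4,6,1)
river: ρ → (1,6,-4)
river: ρ → (-4,2,3)
river: ρ → (3,4,-3)
ρ-cycle length = 10 (tail of 1 descent step not counted)

10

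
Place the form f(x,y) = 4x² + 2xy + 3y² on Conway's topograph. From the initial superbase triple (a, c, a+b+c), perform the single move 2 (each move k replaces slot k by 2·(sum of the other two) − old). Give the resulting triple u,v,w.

start (4,3,9) = (f(1,0),f(0,1),f(1,1))
replace slot 2: 2·(4+9) − 3 = 23 → (4,23,9)

4,23,9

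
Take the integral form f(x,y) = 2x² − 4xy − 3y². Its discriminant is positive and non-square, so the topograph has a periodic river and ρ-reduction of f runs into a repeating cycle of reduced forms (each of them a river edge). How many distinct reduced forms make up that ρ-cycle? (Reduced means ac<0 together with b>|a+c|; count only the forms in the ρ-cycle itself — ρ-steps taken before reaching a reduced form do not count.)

D = 40, ⌊√D⌋ = 6
descent: ρ → (-3,4,2)  [lands on river]
river: ρ → (2,4,-3)
river: ρ → (-3,2,3)
river: ρ → (3,4,-2)
river: ρ → (-2,4,3)
river: ρ → (3,2,-3)
ρ-cycle length = 6 (tail of 1 descent step not counted)

6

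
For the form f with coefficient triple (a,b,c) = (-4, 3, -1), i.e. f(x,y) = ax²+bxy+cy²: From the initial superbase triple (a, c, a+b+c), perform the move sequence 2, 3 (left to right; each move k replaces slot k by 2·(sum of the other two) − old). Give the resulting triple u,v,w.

start (-4,-1,-2) = (f(1,0),f(0,1),f(1,1))
replace slot 2: 2·((-4)+(-2)) − (-1) = -11 → (-4,-11,-2)
replace slot 3: 2·((-4)+(-11)) − (-2) = -28 → (-4,-11,-28)

-4,-11,-28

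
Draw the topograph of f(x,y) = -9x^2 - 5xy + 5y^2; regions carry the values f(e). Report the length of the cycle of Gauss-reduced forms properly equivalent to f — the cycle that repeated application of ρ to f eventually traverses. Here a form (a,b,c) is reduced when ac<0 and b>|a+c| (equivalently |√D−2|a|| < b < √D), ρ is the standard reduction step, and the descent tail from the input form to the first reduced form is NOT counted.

D = 205, ⌊√D⌋ = 14
descent: ρ → (5,5,-9)  [lands on river]
river: ρ → (-9,13,1)
river: ρ → (1,13,-9)
river: ρ → (-9,5,5)
ρ-cycle length = 4 (tail of 1 descent step not counted)

4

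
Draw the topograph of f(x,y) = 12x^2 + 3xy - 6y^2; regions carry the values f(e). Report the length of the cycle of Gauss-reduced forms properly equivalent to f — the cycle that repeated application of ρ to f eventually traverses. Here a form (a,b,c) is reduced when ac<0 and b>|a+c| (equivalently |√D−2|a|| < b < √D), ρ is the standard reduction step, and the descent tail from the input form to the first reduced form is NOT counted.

D = 297, ⌊√D⌋ = 17
descent: ρ → (-6,9,9)  [lands on river]
river: ρ → (9,9,-6)
river: ρ → (-6,15,3)
river: ρ → (3,15,-6)
ρ-cycle length = 4 (tail of 1 descent step not counted)

4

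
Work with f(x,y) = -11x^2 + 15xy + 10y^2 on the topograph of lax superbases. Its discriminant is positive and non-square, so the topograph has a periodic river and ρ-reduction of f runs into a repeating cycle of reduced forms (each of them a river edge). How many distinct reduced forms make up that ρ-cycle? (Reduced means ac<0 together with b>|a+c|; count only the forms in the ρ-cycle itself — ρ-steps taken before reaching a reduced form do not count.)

D = 665, ⌊√D⌋ = 25
river: ρ → (10,25,-1)
river: ρ → (-1,25,10)
river: ρ → (10,15,-11)
river: ρ → (-11,7,14)
river: ρ → (14,21,-4)
river: ρ → (-4,19,19)
river: ρ → (19,19,-4)
river: ρ → (-4,21,14)
river: ρ → (14,7,-11)
river: ρ → (-11,15,10)
ρ-cycle length = 10 (tail of 0 descent steps not counted)

10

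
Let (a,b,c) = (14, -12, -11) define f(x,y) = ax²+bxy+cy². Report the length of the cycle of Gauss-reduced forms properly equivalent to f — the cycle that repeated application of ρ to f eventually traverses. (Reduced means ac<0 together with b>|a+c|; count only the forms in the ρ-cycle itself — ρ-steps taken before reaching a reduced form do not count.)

D = 760, ⌊√D⌋ = 27
descent: ρ → (-11,12,14)  [lands on river]
river: ρ → (14,16,-9)
river: ρ → (-9,20,10)
river: ρ → (10,20,-9)
river: ρ → (-9,16,14)
river: ρ → (14,12,-11)
river: ρ → (-11,10,15)
river: ρ → (15,20,-6)
river: ρ → (-6,16,21)
river: ρ → (21,26,-1)
river: ρ → (-1,26,21)
river: ρ → (21,16,-6)
river: ρ → (-6,20,15)
river: ρ → (15,10,-11)
ρ-cycle length = 14 (tail of 1 descent step not counted)

14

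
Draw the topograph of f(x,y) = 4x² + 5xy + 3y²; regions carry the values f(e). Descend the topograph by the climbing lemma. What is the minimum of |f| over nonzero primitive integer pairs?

translate: b→-3 (≡5 mod 8), so (4,5,3)→(4,-3,2)
flip: (4,-3,2)→(2,3,4)
translate: b→-1 (≡3 mod 4), so (2,3,4)→(2,-1,3)
reduced (well bottom): (2,-1,3) with a≤c, −a<b≤a
well minimum = a = 2

2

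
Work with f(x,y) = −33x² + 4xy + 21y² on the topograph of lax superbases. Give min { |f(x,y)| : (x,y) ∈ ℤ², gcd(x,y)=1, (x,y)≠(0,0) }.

descent: ρ → (21,38,-16)  [lands on river]
river: ρ → (-16,26,33)
river: ρ → (33,40,-9)
river: ρ → (-9,50,8)
river: ρ → (8,46,-21)
river: ρ → (-21,38,16)
river: ρ → (16,26,-33)
river: ρ → (-33,40,9)
river: ρ → (9,50,-8)
river: ρ → (-8,46,21)
closes: descent 1, river 10
min |a| on river = 8

8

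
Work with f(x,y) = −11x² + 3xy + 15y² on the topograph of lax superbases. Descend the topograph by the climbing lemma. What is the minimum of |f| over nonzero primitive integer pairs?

descent: ρ → (15,-3,-11)
descent: ρ → (-11,25,1)  [lands on river]
river: ρ → (1,25,-11)
river: ρ → (-11,19,7)
river: ρ → (7,23,-5)
river: ρ → (-5,17,19)
river: ρ → (19,21,-3)
river: ρ → (-3,21,19)
river: ρ → (19,17,-5)
river: ρ → (-5,23,7)
river: ρ → (7,19,-11)
closes: descent 2, river 10
min |a| on river = 1

1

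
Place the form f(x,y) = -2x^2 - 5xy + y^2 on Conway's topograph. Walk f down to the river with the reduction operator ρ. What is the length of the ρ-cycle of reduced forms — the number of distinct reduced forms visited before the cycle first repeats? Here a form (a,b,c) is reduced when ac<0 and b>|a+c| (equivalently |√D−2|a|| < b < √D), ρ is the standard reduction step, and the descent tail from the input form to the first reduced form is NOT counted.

D = 33, ⌊√D⌋ = 5
descent: ρ → (1,5,-2)  [lands on river]
river: ρ → (-2,3,3)
river: ρ → (3,3,-2)
river: ρ → (-2,5,1)
ρ-cycle length = 4 (tail of 1 descent step not counted)

4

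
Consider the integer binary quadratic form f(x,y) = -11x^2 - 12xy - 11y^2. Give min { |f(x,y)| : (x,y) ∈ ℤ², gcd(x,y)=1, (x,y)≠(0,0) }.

translate: b→-10 (≡12 mod 22), so (11,12,11)→(11,-10,10)
flip: (11,-10,10)→(10,10,11)
reduced (well bottom): (10,10,11) with a≤c, −a<b≤a
well minimum |f| = |-10| = 10 (negative-definite)

10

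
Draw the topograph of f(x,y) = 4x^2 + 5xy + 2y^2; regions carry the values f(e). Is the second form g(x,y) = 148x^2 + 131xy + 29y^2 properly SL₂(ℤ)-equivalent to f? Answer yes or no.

D₁ = -7, D₂ = -7
f: translate: b→-3 (≡5 mod 8), so (4,5,2)→(4,-3,1)
f: flip: (4,-3,1)→(1,3,4)
f: translate: b→1 (≡3 mod 2), so (1,3,4)→(1,1,2)
f: reduced (well bottom): (1,1,2) with a≤c, −a<b≤a
g: flip: (148,131,29)→(29,-131,148)
g: translate: b→-15 (≡-131 mod 58), so (29,-131,148)→(29,-15,2)
g: flip: (29,-15,2)→(2,15,29)
g: translate: b→-1 (≡15 mod 4), so (2,15,29)→(2,-1,1)
g: flip: (2,-1,1)→(1,1,2)
g: reduced (well bottom): (1,1,2) with a≤c, −a<b≤a
reduced forms (1, 1, 2) vs (1, 1, 2) ⇒ equivalent

yes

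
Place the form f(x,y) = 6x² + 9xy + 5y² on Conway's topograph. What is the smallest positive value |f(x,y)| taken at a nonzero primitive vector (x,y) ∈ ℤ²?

translate: b→-3 (≡9 mod 12), so (6,9,5)→(6,-3,2)
flip: (6,-3,2)→(2,3,6)
translate: b→-1 (≡3 mod 4), so (2,3,6)→(2,-1,5)
reduced (well bottom): (2,-1,5) with a≤c, −a<b≤a
well minimum = a = 2

2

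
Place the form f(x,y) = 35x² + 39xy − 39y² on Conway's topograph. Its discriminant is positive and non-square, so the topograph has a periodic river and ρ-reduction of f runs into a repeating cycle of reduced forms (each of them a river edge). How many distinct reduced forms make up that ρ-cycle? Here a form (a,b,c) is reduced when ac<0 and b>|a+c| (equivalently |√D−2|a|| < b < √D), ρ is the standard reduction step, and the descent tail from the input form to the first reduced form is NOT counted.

D = 6981, ⌊√D⌋ = 83
river: ρ → (-39,39,35)
river: ρ → (35,31,-43)
river: ρ → (-43,55,23)
river: ρ → (23,83,-1)
river: ρ → (-1,83,23)
river: ρ → (23,55,-43)
river: ρ → (-43,31,35)
river: ρ → (35,39,-39)
ρ-cycle length = 8 (tail of 0 descent steps not counted)

8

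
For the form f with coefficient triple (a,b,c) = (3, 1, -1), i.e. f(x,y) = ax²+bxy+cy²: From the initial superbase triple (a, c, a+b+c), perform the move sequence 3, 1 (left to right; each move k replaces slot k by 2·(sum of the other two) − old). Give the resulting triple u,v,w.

start (3,-1,3) = (f(1,0),f(0,1),f(1,1))
replace slot 3: 2·(3+(-1)) − 3 = 1 → (3,-1,1)
replace slot 1: 2·((-1)+1) − 3 = -3 → (-3,-1,1)

-3,-1,1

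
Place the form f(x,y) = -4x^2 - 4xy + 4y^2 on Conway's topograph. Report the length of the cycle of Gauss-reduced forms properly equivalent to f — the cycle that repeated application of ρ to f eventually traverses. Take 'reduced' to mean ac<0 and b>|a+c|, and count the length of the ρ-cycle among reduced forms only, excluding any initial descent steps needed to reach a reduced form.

D = 80, ⌊√D⌋ = 8
descent: ρ → (4,4,-4)  [lands on river]
river: ρ → (-4,4,4)
ρ-cycle length = 2 (tail of 1 descent step not counted)

2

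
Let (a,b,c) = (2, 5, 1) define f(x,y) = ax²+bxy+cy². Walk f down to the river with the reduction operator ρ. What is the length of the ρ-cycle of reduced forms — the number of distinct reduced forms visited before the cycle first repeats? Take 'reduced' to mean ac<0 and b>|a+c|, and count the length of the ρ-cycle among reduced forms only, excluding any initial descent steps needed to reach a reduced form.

D = 17, ⌊√D⌋ = 4
descent: ρ → (1,3,-2)  [lands on river]
river: ρ → (-2,1,2)
river: ρ → (2,3,-1)
river: ρ → (-1,3,2)
river: ρ → (2,1,-2)
river: ρ → (-2,3,1)
ρ-cycle length = 6 (tail of 1 descent step not counted)

6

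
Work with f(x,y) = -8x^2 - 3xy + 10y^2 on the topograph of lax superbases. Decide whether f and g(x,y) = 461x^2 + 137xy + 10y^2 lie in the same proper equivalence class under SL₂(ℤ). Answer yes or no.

D₁ = 329, D₂ = 329
river cycle of f (length 16): (10, 3, -8), (-8, 13, 5), (5, 17, -2), (-2, 15, 13), (13, 11, -4), (-4, 13, 10), (10, 7, -7), (-7, 7, 10), (10, 13, -4), (-4, 11, 13), … (6 more)
river cycle of g (length 16): (10, 3, -8), (-8, 13, 5), (5, 17, -2), (-2, 15, 13), (13, 11, -4), (-4, 13, 10), (10, 7, -7), (-7, 7, 10), (10, 13, -4), (-4, 11, 13), … (6 more)
cycles coincide ⇒ equivalent

yes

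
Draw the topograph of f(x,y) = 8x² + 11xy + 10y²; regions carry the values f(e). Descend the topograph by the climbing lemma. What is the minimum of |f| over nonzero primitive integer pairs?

translate: b→-5 (≡11 mod 16), so (8,11,10)→(8,-5,7)
flip: (8,-5,7)→(7,5,8)
reduced (well bottom): (7,5,8) with a≤c, −a<b≤a
well minimum = a = 7

7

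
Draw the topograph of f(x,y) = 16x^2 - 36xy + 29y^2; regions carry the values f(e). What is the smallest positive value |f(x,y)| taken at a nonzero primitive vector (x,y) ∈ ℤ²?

translate: b→-4 (≡-36 mod 32), so (16,-36,29)→(16,-4,9)
flip: (16,-4,9)→(9,4,16)
reduced (well bottom): (9,4,16) with a≤c, −a<b≤a
well minimum = a = 9

9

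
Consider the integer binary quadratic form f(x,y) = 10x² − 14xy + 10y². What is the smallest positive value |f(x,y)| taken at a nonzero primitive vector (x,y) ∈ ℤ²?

translate: b→6 (≡-14 mod 20), so (10,-14,10)→(10,6,6)
flip: (10,6,6)→(6,-6,10)
translate: b→6 (≡-6 mod 12), so (6,-6,10)→(6,6,10)
reduced (well bottom): (6,6,10) with a≤c, −a<b≤a
well minimum = a = 6

6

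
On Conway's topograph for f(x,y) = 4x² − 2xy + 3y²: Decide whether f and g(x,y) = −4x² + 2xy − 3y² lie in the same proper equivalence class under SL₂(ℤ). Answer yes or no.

D₁ = -44, D₂ = -44
f: flip: (4,-2,3)→(3,2,4)
f: reduced (well bottom): (3,2,4) with a≤c, −a<b≤a
g is negative-definite; reduce −g:
−g: flip: (4,-2,3)→(3,2,4)
−g: reduced (well bottom): (3,2,4) with a≤c, −a<b≤a
flip sign back: reduced form of g is (-3,-2,-4)
reduced forms (3, 2, 4) vs (-3, -2, -4) ⇒ inequivalent

no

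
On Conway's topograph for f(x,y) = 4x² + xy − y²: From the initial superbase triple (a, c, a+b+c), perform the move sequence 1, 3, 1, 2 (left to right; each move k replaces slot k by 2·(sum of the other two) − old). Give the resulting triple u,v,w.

start (4,-1,4) = (f(1,0),f(0,1),f(1,1))
replace slot 1: 2·((-1)+4) − 4 = 2 → (2,-1,4)
replace slot 3: 2·(2+(-1)) − 4 = -2 → (2,-1,-2)
replace slot 1: 2·((-1)+(-2)) − 2 = -8 → (-8,-1,-2)
replace slot 2: 2·((-8)+(-2)) − (-1) = -19 → (-8,-19,-2)

-8,-19,-2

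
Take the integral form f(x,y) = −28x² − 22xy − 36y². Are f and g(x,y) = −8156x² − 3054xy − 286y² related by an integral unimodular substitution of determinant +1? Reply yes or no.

D₁ = -3548, D₂ = -3548
f is negative-definite; reduce −f:
−f: reduced (well bottom): (28,22,36) with a≤c, −a<b≤a
flip sign back: reduced form of f is (-28,-22,-36)
g is negative-definite; reduce −g:
−g: flip: (8156,3054,286)→(286,-3054,8156)
−g: translate: b→-194 (≡-3054 mod 572), so (286,-3054,8156)→(286,-194,36)
−g: flip: (286,-194,36)→(36,194,286)
−g: translate: b→-22 (≡194 mod 72), so (36,194,286)→(36,-22,28)
−g: flip: (36,-22,28)→(28,22,36)
−g: reduced (well bottom): (28,22,36) with a≤c, −a<b≤a
flip sign back: reduced form of g is (-28,-22,-36)
reduced forms (-28, -22, -36) vs (-28, -22, -36) ⇒ equivalent

yes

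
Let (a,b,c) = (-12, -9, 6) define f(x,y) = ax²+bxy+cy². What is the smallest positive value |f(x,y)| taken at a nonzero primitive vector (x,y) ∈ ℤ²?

descent: ρ → (6,9,-12)  [lands on river]
river: ρ → (-12,15,3)
river: ρ → (3,15,-12)
river: ρ → (-12,9,6)
river: ρ → (6,15,-6)
river: ρ → (-6,9,12)
river: ρ → (12,15,-3)
river: ρ → (-3,15,12)
river: ρ → (12,9,-6)
river: ρ → (-6,15,6)
closes: descent 1, river 10
min |a| on river = 3

3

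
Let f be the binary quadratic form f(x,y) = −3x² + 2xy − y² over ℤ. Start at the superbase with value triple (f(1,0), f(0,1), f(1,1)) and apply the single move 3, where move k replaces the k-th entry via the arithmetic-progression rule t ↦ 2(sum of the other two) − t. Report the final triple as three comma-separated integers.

start (-3,-1,-2) = (f(1,0),f(0,1),f(1,1))
replace slot 3: 2·((-3)+(-1)) − (-2) = -6 → (-3,-1,-6)

-3,-1,-6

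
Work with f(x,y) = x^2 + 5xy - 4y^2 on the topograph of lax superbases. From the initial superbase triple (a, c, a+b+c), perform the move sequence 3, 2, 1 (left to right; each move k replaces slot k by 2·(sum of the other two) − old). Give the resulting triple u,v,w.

start (1,-4,2) = (f(1,0),f(0,1),f(1,1))
replace slot 3: 2·(1+(-4)) − 2 = -8 → (1,-4,-8)
replace slot 2: 2·(1+(-8)) − (-4) = -10 → (1,-10,-8)
replace slot 1: 2·((-10)+(-8)) − 1 = -37 → (-37,-10,-8)

-37,-10,-8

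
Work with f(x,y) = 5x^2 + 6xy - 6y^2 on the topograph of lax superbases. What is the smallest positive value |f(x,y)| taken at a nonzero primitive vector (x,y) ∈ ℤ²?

river: ρ → (-6,6,5)
river: ρ → (5,4,-7)
river: ρ → (-7,10,2)
river: ρ → (2,10,-7)
river: ρ → (-7,4,5)
river: ρ → (5,6,-6)
closes: descent 0, river 6
min |a| on river = 2

2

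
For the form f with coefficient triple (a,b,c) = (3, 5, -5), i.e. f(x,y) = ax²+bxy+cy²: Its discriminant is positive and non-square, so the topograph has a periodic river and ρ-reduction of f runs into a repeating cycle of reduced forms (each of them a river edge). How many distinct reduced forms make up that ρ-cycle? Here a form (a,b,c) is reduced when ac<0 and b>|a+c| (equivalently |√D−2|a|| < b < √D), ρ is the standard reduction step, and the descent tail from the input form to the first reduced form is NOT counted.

D = 85, ⌊√D⌋ = 9
river: ρ → (-5,5,3)
river: ρ → (3,7,-3)
river: ρ → (-3,5,5)
river: ρ → (5,5,-3)
river: ρ → (-3,7,3)
river: ρ → (3,5,-5)
ρ-cycle length = 6 (tail of 0 descent steps not counted)

6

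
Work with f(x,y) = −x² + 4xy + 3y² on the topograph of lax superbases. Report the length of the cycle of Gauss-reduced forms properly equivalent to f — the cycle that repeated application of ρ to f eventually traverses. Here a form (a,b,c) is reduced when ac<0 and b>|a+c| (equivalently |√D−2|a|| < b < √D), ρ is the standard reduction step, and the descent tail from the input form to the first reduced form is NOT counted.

D = 28, ⌊√D⌋ = 5
river: ρ → (3,2,-2)
river: ρ → (-2,2,3)
river: ρ → (3,4,-1)
river: ρ → (-1,4,3)
ρ-cycle length = 4 (tail of 0 descent steps not counted)

4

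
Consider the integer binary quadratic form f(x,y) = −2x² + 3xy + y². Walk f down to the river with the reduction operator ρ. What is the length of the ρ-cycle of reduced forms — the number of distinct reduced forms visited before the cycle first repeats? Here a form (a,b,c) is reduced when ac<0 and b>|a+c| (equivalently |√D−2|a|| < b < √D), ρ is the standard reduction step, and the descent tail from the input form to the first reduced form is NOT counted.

D = 17, ⌊√D⌋ = 4
river: ρ → (1,3,-2)
river: ρ → (-2,1,2)
river: ρ → (2,3,-1)
river: ρ → (-1,3,2)
river: ρ → (2,1,-2)
river: ρ → (-2,3,1)
ρ-cycle length = 6 (tail of 0 descent steps not counted)

6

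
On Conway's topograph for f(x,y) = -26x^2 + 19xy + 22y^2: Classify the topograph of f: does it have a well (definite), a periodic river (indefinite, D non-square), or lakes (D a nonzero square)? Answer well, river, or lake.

D = b²−4ac = 19² − 4·(-26)·22 = 2649
D > 0 non-square ⇒ indefinite ⇒ periodic river

river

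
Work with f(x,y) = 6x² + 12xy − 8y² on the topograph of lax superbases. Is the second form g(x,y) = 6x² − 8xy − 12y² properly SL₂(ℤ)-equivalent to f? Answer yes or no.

D₁ = 336, D₂ = 352
discriminants differ ⇒ not SL₂(ℤ)-equivalent

no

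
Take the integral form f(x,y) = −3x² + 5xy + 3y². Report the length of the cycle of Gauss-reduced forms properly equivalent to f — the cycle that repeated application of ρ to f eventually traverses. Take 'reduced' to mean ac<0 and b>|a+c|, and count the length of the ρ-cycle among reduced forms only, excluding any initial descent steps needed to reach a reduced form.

D = 61, ⌊√D⌋ = 7
river: ρ → (3,7,-1)
river: ρ → (-1,7,3)
river: ρ → (3,5,-3)
river: ρ → (-3,7,1)
river: ρ → (1,7,-3)
river: ρ → (-3,5,3)
ρ-cycle length = 6 (tail of 0 descent steps not counted)

6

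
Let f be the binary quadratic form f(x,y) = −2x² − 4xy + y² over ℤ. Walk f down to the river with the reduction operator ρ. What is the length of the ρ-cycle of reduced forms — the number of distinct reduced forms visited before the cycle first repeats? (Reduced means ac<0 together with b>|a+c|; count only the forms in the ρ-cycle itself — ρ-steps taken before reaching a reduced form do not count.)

D = 24, ⌊√D⌋ = 4
descent: ρ → (1,4,-2)  [lands on river]
river: ρ → (-2,4,1)
ρ-cycle length = 2 (tail of 1 descent step not counted)

2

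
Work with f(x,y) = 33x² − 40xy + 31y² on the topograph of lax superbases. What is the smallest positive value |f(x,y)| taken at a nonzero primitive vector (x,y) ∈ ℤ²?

translate: b→26 (≡-40 mod 66), so (33,-40,31)→(33,26,24)
flip: (33,26,24)→(24,-26,33)
translate: b→22 (≡-26 mod 48), so (24,-26,33)→(24,22,31)
reduced (well bottom): (24,22,31) with a≤c, −a<b≤a
well minimum = a = 24

24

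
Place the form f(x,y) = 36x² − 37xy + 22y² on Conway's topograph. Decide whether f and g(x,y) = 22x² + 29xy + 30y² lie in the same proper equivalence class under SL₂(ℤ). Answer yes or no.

D₁ = -1799, D₂ = -1799
f: translate: b→35 (≡-37 mod 72), so (36,-37,22)→(36,35,21)
f: flip: (36,35,21)→(21,-35,36)
f: translate: b→7 (≡-35 mod 42), so (21,-35,36)→(21,7,22)
f: reduced (well bottom): (21,7,22) with a≤c, −a<b≤a
g: translate: b→-15 (≡29 mod 44), so (22,29,30)→(22,-15,23)
g: reduced (well bottom): (22,-15,23) with a≤c, −a<b≤a
reduced forms (21, 7, 22) vs (22, -15, 23) ⇒ inequivalent

no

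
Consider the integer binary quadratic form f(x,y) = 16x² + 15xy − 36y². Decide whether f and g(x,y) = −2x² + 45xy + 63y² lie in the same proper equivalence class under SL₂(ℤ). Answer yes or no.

D₁ = 2529, D₂ = 2529
river cycle of f (length 52): (16, 47, -5), (-5, 43, 34), (34, 25, -14), (-14, 31, 28), (28, 25, -17), (-17, 43, 10), (10, 37, -29), (-29, 21, 18), (18, 15, -32), (-32, 49, 1), … (42 more)
river cycle of g (length 52): (-2, 49, 16), (16, 47, -5), (-5, 43, 34), (34, 25, -14), (-14, 31, 28), (28, 25, -17), (-17, 43, 10), (10, 37, -29), (-29, 21, 18), (18, 15, -32), … (42 more)
cycles coincide ⇒ equivalent

yes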